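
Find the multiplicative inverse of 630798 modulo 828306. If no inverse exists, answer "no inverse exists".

no inverse exists

Compute gcd(630798, 828306):
828306 = 1*630798 + 197508
630798 = 3*197508 + 38274
197508 = 5*38274 + 6138
38274 = 6*6138 + 1446
6138 = 4*1446 + 354
1446 = 4*354 + 30
354 = 11*30 + 24
30 = 1*24 + 6
24 = 4*6 + 0
The gcd is 6, not 1, hence no inverse exists.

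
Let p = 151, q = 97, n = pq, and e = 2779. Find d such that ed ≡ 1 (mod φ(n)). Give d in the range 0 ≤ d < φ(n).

φ(n) = (p−1)(q−1) = 150·96 = 14400.
Need d with 2779·d ≡ 1 (mod 14400). Apply the extended Euclidean algorithm:
14400 = 5×2779 + 505
2779 = 5×505 + 254
505 = 1×254 + 251
254 = 1×251 + 3
251 = 83×3 + 2
3 = 1×2 + 1
2 = 2×1 + 0
Back-substitute:
1 = 3 − 2
1 = −251 + 84·3
1 = 84·254 − 85·251
1 = −85·505 + 169·254
1 = 169·2779 − 930·505
1 = −930·14400 + 4819·2779
So 2779·4819 ≡ 1 (mod 14400), hence d = 4819.

4819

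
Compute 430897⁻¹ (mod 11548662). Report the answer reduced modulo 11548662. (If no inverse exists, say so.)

10795327

Apply the Euclidean algorithm to 11548662 and 430897:
11548662 = 26·430897 + 345340
430897 = 1·345340 + 85557
345340 = 4·85557 + 3112
85557 = 27·3112 + 1533
3112 = 2·1533 + 46
1533 = 33·46 + 15
46 = 3·15 + 1
15 = 15·1 + 0
gcd = 1, so the inverse exists. Back-substitute:
1 = 46 − 3·15
1 = −3·1533 + 100·46
1 = 100·3112 − 203·1533
1 = −203·85557 + 5581·3112
1 = 5581·345340 − 22527·85557
1 = −22527·430897 + 28108·345340
1 = 28108·11548662 − 753335·430897
Thus 430897·(-753335) ≡ 1 (mod 11548662); reducing, -753335 mod 11548662 = 10795327.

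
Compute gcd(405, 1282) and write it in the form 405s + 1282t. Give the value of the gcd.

1

Apply Euclid's algorithm to 1282 and 405:
1282 = 3*405 + 67
405 = 6*67 + 3
67 = 22*3 + 1
3 = 3*1 + 0
gcd(405, 1282) = 1.
Express as a combination:
1 = 67 − 22·3
1 = −22·405 + 133·67
1 = 133·1282 − 421·405
So 1 = (133)·1282 + (-421)·405.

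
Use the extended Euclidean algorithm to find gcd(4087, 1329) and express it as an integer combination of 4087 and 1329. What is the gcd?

1

Repeated division:
4087 = 3·1329 + 100
1329 = 13·100 + 29
100 = 3·29 + 13
29 = 2·13 + 3
13 = 4·3 + 1
3 = 3·1 + 0
gcd(4087, 1329) = 1.
Back-substituting:
1 = 13 − 4·3
1 = −4·29 + 9·13
1 = 9·100 − 31·29
1 = −31·1329 + 412·100
1 = 412·4087 − 1267·1329
So 1 = (412)·4087 + (-1267)·1329.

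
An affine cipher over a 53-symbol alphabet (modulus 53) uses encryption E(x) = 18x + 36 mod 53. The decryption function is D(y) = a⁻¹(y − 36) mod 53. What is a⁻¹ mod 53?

Apply the Euclidean algorithm to 53 and 18:
53 = 2*18 + 17
18 = 1*17 + 1
17 = 17*1 + 0
gcd = 1, so the inverse exists. Back-substitute:
1 = 18 − 17
1 = −53 + 3·18
So 18·3 ≡ 1 (mod 53).

3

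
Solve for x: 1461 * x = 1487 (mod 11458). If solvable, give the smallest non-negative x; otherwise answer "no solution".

11161

First find gcd(1461, 11458):
11458 = 7×1461 + 1231
1461 = 1×1231 + 230
1231 = 5×230 + 81
230 = 2×81 + 68
81 = 1×68 + 13
68 = 5×13 + 3
13 = 4×3 + 1
3 = 3×1 + 0
gcd = 1, so a unique solution mod 11458 exists.
Back-substitute for the Bézout coefficients:
1 = 13 − 4·3
1 = −4·68 + 21·13
1 = 21·81 − 25·68
1 = −25·230 + 71·81
1 = 71·1231 − 380·230
1 = −380·1461 + 451·1231
1 = 451·11458 − 3537·1461
So 1461·(-3537) ≡ 1 (mod 11458), giving 1461⁻¹ ≡ 7921.
x ≡ 1461⁻¹·1487 ≡ 7921·1487 ≡ 11161 (mod 11458).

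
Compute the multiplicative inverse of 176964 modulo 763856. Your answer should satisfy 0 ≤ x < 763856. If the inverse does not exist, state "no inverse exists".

Compute gcd(176964, 763856):
763856 = 4*176964 + 56000
176964 = 3*56000 + 8964
56000 = 6*8964 + 2216
8964 = 4*2216 + 100
2216 = 22*100 + 16
100 = 6*16 + 4
16 = 4*4 + 0
The gcd is 4, not 1, hence no inverse exists.

no inverse exists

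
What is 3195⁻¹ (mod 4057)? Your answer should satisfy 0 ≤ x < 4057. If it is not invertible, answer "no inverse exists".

1812

gcd(4057, 3195) by repeated division:
4057 = 1*3195 + 862
3195 = 3*862 + 609
862 = 1*609 + 253
609 = 2*253 + 103
253 = 2*103 + 47
103 = 2*47 + 9
47 = 5*9 + 2
9 = 4*2 + 1
2 = 2*1 + 0
Since gcd(3195, 4057) = 1, back-substitute to write 1 as a combination:
1 = 9 − 4·2
1 = −4·47 + 21·9
1 = 21·103 − 46·47
1 = −46·253 + 113·103
1 = 113·609 − 272·253
1 = −272·862 + 385·609
1 = 385·3195 − 1427·862
1 = −1427·4057 + 1812·3195
So 3195·1812 ≡ 1 (mod 4057).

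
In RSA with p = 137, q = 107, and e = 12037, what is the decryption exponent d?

7005

φ(n) = (p−1)(q−1) = 136·106 = 14416.
Need d with 12037·d ≡ 1 (mod 14416). Apply the extended Euclidean algorithm:
14416 = 1*12037 + 2379
12037 = 5*2379 + 142
2379 = 16*142 + 107
142 = 1*107 + 35
107 = 3*35 + 2
35 = 17*2 + 1
2 = 2*1 + 0
Back-substitute:
1 = 35 − 17·2
1 = −17·107 + 52·35
1 = 52·142 − 69·107
1 = −69·2379 + 1156·142
1 = 1156·12037 − 5849·2379
1 = −5849·14416 + 7005·12037
So 12037·7005 ≡ 1 (mod 14416), hence d = 7005.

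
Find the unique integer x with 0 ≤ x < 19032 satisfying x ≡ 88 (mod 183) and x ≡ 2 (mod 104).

12898

Write x = 88 + 183·k. Then 183·k ≡ 2 − 88 ≡ 18 (mod 104).
Need 183⁻¹ mod 104. Extended Euclid on (104, 79):
104 = 1*79 + 25
79 = 3*25 + 4
25 = 6*4 + 1
4 = 4*1 + 0
Back-substitute:
1 = 25 − 6·4
1 = −6·79 + 19·25
1 = 19·104 − 25·79
183⁻¹ ≡ 79 (mod 104), so k ≡ 79·18 ≡ 70 (mod 104).
x = 88 + 183·70 = 12898.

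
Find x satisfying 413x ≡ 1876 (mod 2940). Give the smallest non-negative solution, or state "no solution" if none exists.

332

First find gcd(413, 2940):
2940 = 7×413 + 49
413 = 8×49 + 21
49 = 2×21 + 7
21 = 3×7 + 0
gcd = 7 and 7 | 1876, so solutions exist. Divide through by 7: 59x ≡ 268 (mod 420).
Now find 59⁻¹ mod 420:
420 = 7*59 + 7
59 = 8*7 + 3
7 = 2*3 + 1
3 = 3*1 + 0
Back-substitute:
1 = 7 − 2·3
1 = −2·59 + 17·7
1 = 17·420 − 121·59
So 59·(-121) ≡ 1 (mod 420), i.e. 59⁻¹ ≡ 299.
Then x ≡ 299·268 ≡ 332 (mod 420); the smallest non-negative solution is x = 332.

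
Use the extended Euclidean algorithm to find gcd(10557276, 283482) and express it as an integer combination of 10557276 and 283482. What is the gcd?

6

Apply Euclid's algorithm to 10557276 and 283482:
10557276 = 37*283482 + 68442
283482 = 4*68442 + 9714
68442 = 7*9714 + 444
9714 = 21*444 + 390
444 = 1*390 + 54
390 = 7*54 + 12
54 = 4*12 + 6
12 = 2*6 + 0
gcd(10557276, 283482) = 6.
Back-substituting:
6 = 54 − 4·12
6 = −4·390 + 29·54
6 = 29·444 − 33·390
6 = −33·9714 + 722·444
6 = 722·68442 − 5087·9714
6 = −5087·283482 + 21070·68442
6 = 21070·10557276 − 784677·283482
So 6 = (21070)·10557276 + (-784677)·283482.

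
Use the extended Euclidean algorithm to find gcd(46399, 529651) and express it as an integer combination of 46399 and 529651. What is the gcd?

Euclidean algorithm:
529651 = 11*46399 + 19262
46399 = 2*19262 + 7875
19262 = 2*7875 + 3512
7875 = 2*3512 + 851
3512 = 4*851 + 108
851 = 7*108 + 95
108 = 1*95 + 13
95 = 7*13 + 4
13 = 3*4 + 1
4 = 4*1 + 0
gcd(46399, 529651) = 1.
Back-substituting:
1 = 13 − 3·4
1 = −3·95 + 22·13
1 = 22·108 − 25·95
1 = −25·851 + 197·108
1 = 197·3512 − 813·851
1 = −813·7875 + 1823·3512
1 = 1823·19262 − 4459·7875
1 = −4459·46399 + 10741·19262
1 = 10741·529651 − 122610·46399
So 1 = (10741)·529651 + (-122610)·46399.

1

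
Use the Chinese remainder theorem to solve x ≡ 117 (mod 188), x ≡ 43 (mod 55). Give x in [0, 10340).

Write x = 117 + 188·k. Then 188·k ≡ 43 − 117 ≡ 36 (mod 55).
Need 188⁻¹ mod 55. Extended Euclid on (55, 23):
55 = 2·23 + 9
23 = 2·9 + 5
9 = 1·5 + 4
5 = 1·4 + 1
4 = 4·1 + 0
Back-substitute:
1 = 5 − 4
1 = −9 + 2·5
1 = 2·23 − 5·9
1 = −5·55 + 12·23
188⁻¹ ≡ 12 (mod 55), so k ≡ 12·36 ≡ 47 (mod 55).
x = 117 + 188·47 = 8953.

8953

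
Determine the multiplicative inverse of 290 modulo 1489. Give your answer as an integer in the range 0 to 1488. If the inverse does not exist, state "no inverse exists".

Extended Euclidean algorithm:
1489 = 5·290 + 39
290 = 7·39 + 17
39 = 2·17 + 5
17 = 3·5 + 2
5 = 2·2 + 1
2 = 2·1 + 0
gcd = 1, so the inverse exists. Back-substitute:
1 = 5 − 2·2
1 = −2·17 + 7·5
1 = 7·39 − 16·17
1 = −16·290 + 119·39
1 = 119·1489 − 611·290
Thus 290·(-611) ≡ 1 (mod 1489); reducing, -611 mod 1489 = 878.

878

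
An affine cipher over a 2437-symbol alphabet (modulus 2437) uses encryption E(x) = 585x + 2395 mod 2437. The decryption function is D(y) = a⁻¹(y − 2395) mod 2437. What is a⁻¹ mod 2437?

1633

Extended Euclidean algorithm:
2437 = 4*585 + 97
585 = 6*97 + 3
97 = 32*3 + 1
3 = 3*1 + 0
gcd = 1, so the inverse exists. Back-substitute:
1 = 97 − 32·3
1 = −32·585 + 193·97
1 = 193·2437 − 804·585
Hence 585⁻¹ ≡ -804 ≡ 1633 (mod 2437).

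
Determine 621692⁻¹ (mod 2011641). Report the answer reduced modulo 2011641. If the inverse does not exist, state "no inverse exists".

Extended Euclidean algorithm:
2011641 = 3·621692 + 146565
621692 = 4·146565 + 35432
146565 = 4·35432 + 4837
35432 = 7·4837 + 1573
4837 = 3·1573 + 118
1573 = 13·118 + 39
118 = 3·39 + 1
39 = 39·1 + 0
The gcd is 1. Working backward:
1 = 118 − 3·39
1 = −3·1573 + 40·118
1 = 40·4837 − 123·1573
1 = −123·35432 + 901·4837
1 = 901·146565 − 3727·35432
1 = −3727·621692 + 15809·146565
1 = 15809·2011641 − 51154·621692
So 621692·(-51154) ≡ 1 (mod 2011641), and -51154 ≡ 1960487 (mod 2011641).

1960487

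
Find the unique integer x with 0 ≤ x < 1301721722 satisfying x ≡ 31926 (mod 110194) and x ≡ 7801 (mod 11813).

Write x = 31926 + 110194·k. Then 110194·k ≡ 7801 − 31926 ≡ 11314 (mod 11813).
Need 110194⁻¹ mod 11813. Extended Euclid on (11813, 3877):
11813 = 3×3877 + 182
3877 = 21×182 + 55
182 = 3×55 + 17
55 = 3×17 + 4
17 = 4×4 + 1
4 = 4×1 + 0
Back-substitute:
1 = 17 − 4·4
1 = −4·55 + 13·17
1 = 13·182 − 43·55
1 = −43·3877 + 916·182
1 = 916·11813 − 2791·3877
110194⁻¹ ≡ 9022 (mod 11813), so k ≡ 9022·11314 ≡ 10588 (mod 11813).
x = 31926 + 110194·10588 = 1166765998.

1166765998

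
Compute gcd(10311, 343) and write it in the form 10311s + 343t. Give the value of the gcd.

7

Repeated division:
10311 = 30*343 + 21
343 = 16*21 + 7
21 = 3*7 + 0
gcd(10311, 343) = 7.
Express as a combination:
7 = 343 − 16·21
7 = −16·10311 + 481·343
So 7 = (-16)·10311 + (481)·343.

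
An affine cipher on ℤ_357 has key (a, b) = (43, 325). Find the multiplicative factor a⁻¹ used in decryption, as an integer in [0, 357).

Run Euclid on (357, 43):
357 = 8×43 + 13
43 = 3×13 + 4
13 = 3×4 + 1
4 = 4×1 + 0
gcd = 1, so the inverse exists. Back-substitute:
1 = 13 − 3·4
1 = −3·43 + 10·13
1 = 10·357 − 83·43
So 43·(-83) ≡ 1 (mod 357), and -83 ≡ 274 (mod 357).

274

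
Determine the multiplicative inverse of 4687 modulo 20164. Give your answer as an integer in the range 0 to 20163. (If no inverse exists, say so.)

Apply the Euclidean algorithm to 20164 and 4687:
20164 = 4*4687 + 1416
4687 = 3*1416 + 439
1416 = 3*439 + 99
439 = 4*99 + 43
99 = 2*43 + 13
43 = 3*13 + 4
13 = 3*4 + 1
4 = 4*1 + 0
The gcd is 1. Working backward:
1 = 13 − 3·4
1 = −3·43 + 10·13
1 = 10·99 − 23·43
1 = −23·439 + 102·99
1 = 102·1416 − 329·439
1 = −329·4687 + 1089·1416
1 = 1089·20164 − 4685·4687
So 4687·(-4685) ≡ 1 (mod 20164), and -4685 ≡ 15479 (mod 20164).

15479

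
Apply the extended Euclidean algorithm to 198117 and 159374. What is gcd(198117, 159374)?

1

Apply Euclid's algorithm to 198117 and 159374:
198117 = 1*159374 + 38743
159374 = 4*38743 + 4402
38743 = 8*4402 + 3527
4402 = 1*3527 + 875
3527 = 4*875 + 27
875 = 32*27 + 11
27 = 2*11 + 5
11 = 2*5 + 1
5 = 5*1 + 0
gcd(198117, 159374) = 1.
Back-substituting:
1 = 11 − 2·5
1 = −2·27 + 5·11
1 = 5·875 − 162·27
1 = −162·3527 + 653·875
1 = 653·4402 − 815·3527
1 = −815·38743 + 7173·4402
1 = 7173·159374 − 29507·38743
1 = −29507·198117 + 36680·159374
So 1 = (-29507)·198117 + (36680)·159374.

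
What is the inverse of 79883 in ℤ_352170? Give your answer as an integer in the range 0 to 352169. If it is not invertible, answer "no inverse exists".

238517

gcd(352170, 79883) by repeated division:
352170 = 4·79883 + 32638
79883 = 2·32638 + 14607
32638 = 2·14607 + 3424
14607 = 4·3424 + 911
3424 = 3·911 + 691
911 = 1·691 + 220
691 = 3·220 + 31
220 = 7·31 + 3
31 = 10·3 + 1
3 = 3·1 + 0
Since gcd(79883, 352170) = 1, back-substitute to write 1 as a combination:
1 = 31 − 10·3
1 = −10·220 + 71·31
1 = 71·691 − 223·220
1 = −223·911 + 294·691
1 = 294·3424 − 1105·911
1 = −1105·14607 + 4714·3424
1 = 4714·32638 − 10533·14607
1 = −10533·79883 + 25780·32638
1 = 25780·352170 − 113653·79883
So 79883·(-113653) ≡ 1 (mod 352170), and -113653 ≡ 238517 (mod 352170).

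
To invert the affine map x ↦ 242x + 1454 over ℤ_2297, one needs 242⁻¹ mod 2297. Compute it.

579

Run Euclid on (2297, 242):
2297 = 9*242 + 119
242 = 2*119 + 4
119 = 29*4 + 3
4 = 1*3 + 1
3 = 3*1 + 0
gcd = 1, so the inverse exists. Back-substitute:
1 = 4 − 3
1 = −119 + 30·4
1 = 30·242 − 61·119
1 = −61·2297 + 579·242
So 242·579 ≡ 1 (mod 2297).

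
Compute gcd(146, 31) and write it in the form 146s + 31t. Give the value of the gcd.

1

Euclidean algorithm:
146 = 4×31 + 22
31 = 1×22 + 9
22 = 2×9 + 4
9 = 2×4 + 1
4 = 4×1 + 0
gcd(146, 31) = 1.
Back-substituting:
1 = 9 − 2·4
1 = −2·22 + 5·9
1 = 5·31 − 7·22
1 = −7·146 + 33·31
So 1 = (-7)·146 + (33)·31.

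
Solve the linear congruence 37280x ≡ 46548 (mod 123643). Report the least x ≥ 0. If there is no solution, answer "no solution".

First find gcd(37280, 123643):
123643 = 3*37280 + 11803
37280 = 3*11803 + 1871
11803 = 6*1871 + 577
1871 = 3*577 + 140
577 = 4*140 + 17
140 = 8*17 + 4
17 = 4*4 + 1
4 = 4*1 + 0
gcd = 1, so a unique solution mod 123643 exists.
Back-substitute for the Bézout coefficients:
1 = 17 − 4·4
1 = −4·140 + 33·17
1 = 33·577 − 136·140
1 = −136·1871 + 441·577
1 = 441·11803 − 2782·1871
1 = −2782·37280 + 8787·11803
1 = 8787·123643 − 29143·37280
So 37280·(-29143) ≡ 1 (mod 123643), giving 37280⁻¹ ≡ 94500.
x ≡ 37280⁻¹·46548 ≡ 94500·46548 ≡ 62632 (mod 123643).

62632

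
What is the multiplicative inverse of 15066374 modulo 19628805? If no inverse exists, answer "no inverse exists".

Apply the Euclidean algorithm to 19628805 and 15066374:
19628805 = 1×15066374 + 4562431
15066374 = 3×4562431 + 1379081
4562431 = 3×1379081 + 425188
1379081 = 3×425188 + 103517
425188 = 4×103517 + 11120
103517 = 9×11120 + 3437
11120 = 3×3437 + 809
3437 = 4×809 + 201
809 = 4×201 + 5
201 = 40×5 + 1
5 = 5×1 + 0
gcd = 1, so the inverse exists. Back-substitute:
1 = 201 − 40·5
1 = −40·809 + 161·201
1 = 161·3437 − 684·809
1 = −684·11120 + 2213·3437
1 = 2213·103517 − 20601·11120
1 = −20601·425188 + 84617·103517
1 = 84617·1379081 − 274452·425188
1 = −274452·4562431 + 907973·1379081
1 = 907973·15066374 − 2998371·4562431
1 = −2998371·19628805 + 3906344·15066374
So 15066374·3906344 ≡ 1 (mod 19628805).

3906344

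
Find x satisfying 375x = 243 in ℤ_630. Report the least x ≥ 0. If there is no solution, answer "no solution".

no solution

gcd(375, 630):
630 = 1*375 + 255
375 = 1*255 + 120
255 = 2*120 + 15
120 = 8*15 + 0
gcd = 15, but 15 ∤ 243, so the congruence has no solution.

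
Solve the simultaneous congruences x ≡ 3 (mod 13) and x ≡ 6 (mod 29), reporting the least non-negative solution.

Write x = 3 + 13·k. Then 13·k ≡ 6 − 3 ≡ 3 (mod 29).
Need 13⁻¹ mod 29. Extended Euclid on (29, 13):
29 = 2·13 + 3
13 = 4·3 + 1
3 = 3·1 + 0
Back-substitute:
1 = 13 − 4·3
1 = −4·29 + 9·13
13⁻¹ ≡ 9 (mod 29), so k ≡ 9·3 ≡ 27 (mod 29).
x = 3 + 13·27 = 354.

354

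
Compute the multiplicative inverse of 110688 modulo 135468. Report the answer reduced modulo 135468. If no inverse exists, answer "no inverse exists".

Euclidean algorithm on 135468, 110688:
135468 = 1×110688 + 24780
110688 = 4×24780 + 11568
24780 = 2×11568 + 1644
11568 = 7×1644 + 60
1644 = 27×60 + 24
60 = 2×24 + 12
24 = 2×12 + 0
Since gcd = 12 > 1, 110688 is not a unit mod 135468.

no inverse exists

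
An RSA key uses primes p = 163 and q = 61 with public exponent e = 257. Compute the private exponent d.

3593

φ(n) = (p−1)(q−1) = 162·60 = 9720.
Need d with 257·d ≡ 1 (mod 9720). Apply the extended Euclidean algorithm:
9720 = 37×257 + 211
257 = 1×211 + 46
211 = 4×46 + 27
46 = 1×27 + 19
27 = 1×19 + 8
19 = 2×8 + 3
8 = 2×3 + 2
3 = 1×2 + 1
2 = 2×1 + 0
Back-substitute:
1 = 3 − 2
1 = −8 + 3·3
1 = 3·19 − 7·8
1 = −7·27 + 10·19
1 = 10·46 − 17·27
1 = −17·211 + 78·46
1 = 78·257 − 95·211
1 = −95·9720 + 3593·257
So 257·3593 ≡ 1 (mod 9720), hence d = 3593.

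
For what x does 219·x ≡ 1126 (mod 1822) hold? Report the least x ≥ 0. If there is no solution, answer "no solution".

First find gcd(219, 1822):
1822 = 8×219 + 70
219 = 3×70 + 9
70 = 7×9 + 7
9 = 1×7 + 2
7 = 3×2 + 1
2 = 2×1 + 0
gcd = 1, so a unique solution mod 1822 exists.
Back-substitute for the Bézout coefficients:
1 = 7 − 3·2
1 = −3·9 + 4·7
1 = 4·70 − 31·9
1 = −31·219 + 97·70
1 = 97·1822 − 807·219
So 219·(-807) ≡ 1 (mod 1822), giving 219⁻¹ ≡ 1015.
x ≡ 219⁻¹·1126 ≡ 1015·1126 ≡ 496 (mod 1822).

496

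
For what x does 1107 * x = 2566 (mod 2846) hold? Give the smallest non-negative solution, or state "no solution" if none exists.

1586

First find gcd(1107, 2846):
2846 = 2·1107 + 632
1107 = 1·632 + 475
632 = 1·475 + 157
475 = 3·157 + 4
157 = 39·4 + 1
4 = 4·1 + 0
gcd = 1, so a unique solution mod 2846 exists.
Back-substitute for the Bézout coefficients:
1 = 157 − 39·4
1 = −39·475 + 118·157
1 = 118·632 − 157·475
1 = −157·1107 + 275·632
1 = 275·2846 − 707·1107
So 1107·(-707) ≡ 1 (mod 2846), giving 1107⁻¹ ≡ 2139.
x ≡ 1107⁻¹·2566 ≡ 2139·2566 ≡ 1586 (mod 2846).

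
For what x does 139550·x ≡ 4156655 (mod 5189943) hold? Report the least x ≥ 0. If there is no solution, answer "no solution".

3825637

First find gcd(139550, 5189943):
5189943 = 37·139550 + 26593
139550 = 5·26593 + 6585
26593 = 4·6585 + 253
6585 = 26·253 + 7
253 = 36·7 + 1
7 = 7·1 + 0
gcd = 1, so a unique solution mod 5189943 exists.
Back-substitute for the Bézout coefficients:
1 = 253 − 36·7
1 = −36·6585 + 937·253
1 = 937·26593 − 3784·6585
1 = −3784·139550 + 19857·26593
1 = 19857·5189943 − 738493·139550
So 139550·(-738493) ≡ 1 (mod 5189943), giving 139550⁻¹ ≡ 4451450.
x ≡ 139550⁻¹·4156655 ≡ 4451450·4156655 ≡ 3825637 (mod 5189943).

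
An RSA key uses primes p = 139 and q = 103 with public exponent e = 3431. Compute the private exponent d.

φ(n) = (p−1)(q−1) = 138·102 = 14076.
Need d with 3431·d ≡ 1 (mod 14076). Apply the extended Euclidean algorithm:
14076 = 4·3431 + 352
3431 = 9·352 + 263
352 = 1·263 + 89
263 = 2·89 + 85
89 = 1·85 + 4
85 = 21·4 + 1
4 = 4·1 + 0
Back-substitute:
1 = 85 − 21·4
1 = −21·89 + 22·85
1 = 22·263 − 65·89
1 = −65·352 + 87·263
1 = 87·3431 − 848·352
1 = −848·14076 + 3479·3431
So 3431·3479 ≡ 1 (mod 14076), hence d = 3479.

3479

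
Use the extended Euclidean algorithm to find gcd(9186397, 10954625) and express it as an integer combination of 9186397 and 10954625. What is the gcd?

11

Repeated division:
10954625 = 1·9186397 + 1768228
9186397 = 5·1768228 + 345257
1768228 = 5·345257 + 41943
345257 = 8·41943 + 9713
41943 = 4·9713 + 3091
9713 = 3·3091 + 440
3091 = 7·440 + 11
440 = 40·11 + 0
gcd(9186397, 10954625) = 11.
Working backward:
11 = 3091 − 7·440
11 = −7·9713 + 22·3091
11 = 22·41943 − 95·9713
11 = −95·345257 + 782·41943
11 = 782·1768228 − 4005·345257
11 = −4005·9186397 + 20807·1768228
11 = 20807·10954625 − 24812·9186397
So 11 = (20807)·10954625 + (-24812)·9186397.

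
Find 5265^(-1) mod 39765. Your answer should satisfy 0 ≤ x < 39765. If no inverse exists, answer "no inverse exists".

no inverse exists

Compute gcd(5265, 39765):
39765 = 7*5265 + 2910
5265 = 1*2910 + 2355
2910 = 1*2355 + 555
2355 = 4*555 + 135
555 = 4*135 + 15
135 = 9*15 + 0
The gcd is 15, not 1, hence no inverse exists.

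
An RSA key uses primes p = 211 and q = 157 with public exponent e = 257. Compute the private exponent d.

φ(n) = (p−1)(q−1) = 210·156 = 32760.
Need d with 257·d ≡ 1 (mod 32760). Apply the extended Euclidean algorithm:
32760 = 127·257 + 121
257 = 2·121 + 15
121 = 8·15 + 1
15 = 15·1 + 0
Back-substitute:
1 = 121 − 8·15
1 = −8·257 + 17·121
1 = 17·32760 − 2167·257
So 257·(-2167) ≡ 1 (mod 32760), hence d ≡ -2167 ≡ 30593 (mod 32760).

30593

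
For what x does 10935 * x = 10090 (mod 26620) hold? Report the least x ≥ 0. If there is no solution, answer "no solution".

5118

First find gcd(10935, 26620):
26620 = 2·10935 + 4750
10935 = 2·4750 + 1435
4750 = 3·1435 + 445
1435 = 3·445 + 100
445 = 4·100 + 45
100 = 2·45 + 10
45 = 4·10 + 5
10 = 2·5 + 0
gcd = 5 and 5 | 10090, so solutions exist. Divide through by 5: 2187x ≡ 2018 (mod 5324).
Now find 2187⁻¹ mod 5324:
5324 = 2*2187 + 950
2187 = 2*950 + 287
950 = 3*287 + 89
287 = 3*89 + 20
89 = 4*20 + 9
20 = 2*9 + 2
9 = 4*2 + 1
2 = 2*1 + 0
Back-substitute:
1 = 9 − 4·2
1 = −4·20 + 9·9
1 = 9·89 − 40·20
1 = −40·287 + 129·89
1 = 129·950 − 427·287
1 = −427·2187 + 983·950
1 = 983·5324 − 2393·2187
So 2187·(-2393) ≡ 1 (mod 5324), i.e. 2187⁻¹ ≡ 2931.
Then x ≡ 2931·2018 ≡ 5118 (mod 5324); the smallest non-negative solution is x = 5118.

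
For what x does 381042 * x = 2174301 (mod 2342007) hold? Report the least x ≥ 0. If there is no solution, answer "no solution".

31186

First find gcd(381042, 2342007):
2342007 = 6·381042 + 55755
381042 = 6·55755 + 46512
55755 = 1·46512 + 9243
46512 = 5·9243 + 297
9243 = 31·297 + 36
297 = 8·36 + 9
36 = 4·9 + 0
gcd = 9 and 9 | 2174301, so solutions exist. Divide through by 9: 42338x ≡ 241589 (mod 260223).
Now find 42338⁻¹ mod 260223:
260223 = 6×42338 + 6195
42338 = 6×6195 + 5168
6195 = 1×5168 + 1027
5168 = 5×1027 + 33
1027 = 31×33 + 4
33 = 8×4 + 1
4 = 4×1 + 0
Back-substitute:
1 = 33 − 8·4
1 = −8·1027 + 249·33
1 = 249·5168 − 1253·1027
1 = −1253·6195 + 1502·5168
1 = 1502·42338 − 10265·6195
1 = −10265·260223 + 63092·42338
So 42338⁻¹ ≡ 63092 (mod 260223).
Then x ≡ 63092·241589 ≡ 31186 (mod 260223); the smallest non-negative solution is x = 31186.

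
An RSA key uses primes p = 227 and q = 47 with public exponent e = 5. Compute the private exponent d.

8317

φ(n) = (p−1)(q−1) = 226·46 = 10396.
Need d with 5·d ≡ 1 (mod 10396). Apply the extended Euclidean algorithm:
10396 = 2079×5 + 1
5 = 5×1 + 0
Back-substitute:
1 = 10396 − 2079·5
So 5·(-2079) ≡ 1 (mod 10396), hence d ≡ -2079 ≡ 8317 (mod 10396).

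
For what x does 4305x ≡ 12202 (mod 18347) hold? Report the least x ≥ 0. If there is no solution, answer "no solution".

no solution

gcd(4305, 18347):
18347 = 4·4305 + 1127
4305 = 3·1127 + 924
1127 = 1·924 + 203
924 = 4·203 + 112
203 = 1·112 + 91
112 = 1·91 + 21
91 = 4·21 + 7
21 = 3·7 + 0
gcd = 7, but 7 ∤ 12202, so the congruence has no solution.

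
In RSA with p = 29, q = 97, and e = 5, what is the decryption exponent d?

φ(n) = (p−1)(q−1) = 28·96 = 2688.
Need d with 5·d ≡ 1 (mod 2688). Apply the extended Euclidean algorithm:
2688 = 537×5 + 3
5 = 1×3 + 2
3 = 1×2 + 1
2 = 2×1 + 0
Back-substitute:
1 = 3 − 2
1 = −5 + 2·3
1 = 2·2688 − 1075·5
So 5·(-1075) ≡ 1 (mod 2688), hence d ≡ -1075 ≡ 1613 (mod 2688).

1613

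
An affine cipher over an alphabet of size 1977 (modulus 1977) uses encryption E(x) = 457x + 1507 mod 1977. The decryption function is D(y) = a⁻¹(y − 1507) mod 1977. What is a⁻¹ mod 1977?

gcd(1977, 457) by repeated division:
1977 = 4×457 + 149
457 = 3×149 + 10
149 = 14×10 + 9
10 = 1×9 + 1
9 = 9×1 + 0
The gcd is 1. Working backward:
1 = 10 − 9
1 = −149 + 15·10
1 = 15·457 − 46·149
1 = −46·1977 + 199·457
So 457·199 ≡ 1 (mod 1977).

199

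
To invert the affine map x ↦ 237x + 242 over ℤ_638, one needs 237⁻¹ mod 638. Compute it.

35

Run Euclid on (638, 237):
638 = 2*237 + 164
237 = 1*164 + 73
164 = 2*73 + 18
73 = 4*18 + 1
18 = 18*1 + 0
The gcd is 1. Working backward:
1 = 73 − 4·18
1 = −4·164 + 9·73
1 = 9·237 − 13·164
1 = −13·638 + 35·237
So 237·35 ≡ 1 (mod 638).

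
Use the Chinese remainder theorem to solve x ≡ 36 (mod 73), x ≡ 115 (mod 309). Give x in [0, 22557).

Write x = 36 + 73·k. Then 73·k ≡ 115 − 36 ≡ 79 (mod 309).
Need 73⁻¹ mod 309. Extended Euclid on (309, 73):
309 = 4·73 + 17
73 = 4·17 + 5
17 = 3·5 + 2
5 = 2·2 + 1
2 = 2·1 + 0
Back-substitute:
1 = 5 − 2·2
1 = −2·17 + 7·5
1 = 7·73 − 30·17
1 = −30·309 + 127·73
73⁻¹ ≡ 127 (mod 309), so k ≡ 127·79 ≡ 145 (mod 309).
x = 36 + 73·145 = 10621.

10621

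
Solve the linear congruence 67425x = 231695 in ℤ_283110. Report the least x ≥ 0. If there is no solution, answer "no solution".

gcd(67425, 283110):
283110 = 4*67425 + 13410
67425 = 5*13410 + 375
13410 = 35*375 + 285
375 = 1*285 + 90
285 = 3*90 + 15
90 = 6*15 + 0
gcd = 15, but 15 ∤ 231695, so the congruence has no solution.

no solution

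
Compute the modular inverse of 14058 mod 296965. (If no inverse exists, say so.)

Run Euclid on (296965, 14058):
296965 = 21×14058 + 1747
14058 = 8×1747 + 82
1747 = 21×82 + 25
82 = 3×25 + 7
25 = 3×7 + 4
7 = 1×4 + 3
4 = 1×3 + 1
3 = 3×1 + 0
gcd = 1, so the inverse exists. Back-substitute:
1 = 4 − 3
1 = −7 + 2·4
1 = 2·25 − 7·7
1 = −7·82 + 23·25
1 = 23·1747 − 490·82
1 = −490·14058 + 3943·1747
1 = 3943·296965 − 83293·14058
Thus 14058·(-83293) ≡ 1 (mod 296965); reducing, -83293 mod 296965 = 213672.

213672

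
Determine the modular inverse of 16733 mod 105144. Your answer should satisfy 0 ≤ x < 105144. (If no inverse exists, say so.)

74549

Run Euclid on (105144, 16733):
105144 = 6×16733 + 4746
16733 = 3×4746 + 2495
4746 = 1×2495 + 2251
2495 = 1×2251 + 244
2251 = 9×244 + 55
244 = 4×55 + 24
55 = 2×24 + 7
24 = 3×7 + 3
7 = 2×3 + 1
3 = 3×1 + 0
gcd = 1, so the inverse exists. Back-substitute:
1 = 7 − 2·3
1 = −2·24 + 7·7
1 = 7·55 − 16·24
1 = −16·244 + 71·55
1 = 71·2251 − 655·244
1 = −655·2495 + 726·2251
1 = 726·4746 − 1381·2495
1 = −1381·16733 + 4869·4746
1 = 4869·105144 − 30595·16733
Thus 16733·(-30595) ≡ 1 (mod 105144); reducing, -30595 mod 105144 = 74549.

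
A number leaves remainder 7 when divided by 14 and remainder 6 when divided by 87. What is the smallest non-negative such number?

Write x = 7 + 14·k. Then 14·k ≡ 6 − 7 ≡ 86 (mod 87).
Need 14⁻¹ mod 87. Extended Euclid on (87, 14):
87 = 6*14 + 3
14 = 4*3 + 2
3 = 1*2 + 1
2 = 2*1 + 0
Back-substitute:
1 = 3 − 2
1 = −14 + 5·3
1 = 5·87 − 31·14
14⁻¹ ≡ 56 (mod 87), so k ≡ 56·86 ≡ 31 (mod 87).
x = 7 + 14·31 = 441.

441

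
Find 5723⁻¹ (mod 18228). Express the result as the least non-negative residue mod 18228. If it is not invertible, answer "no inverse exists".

gcd(18228, 5723) by repeated division:
18228 = 3*5723 + 1059
5723 = 5*1059 + 428
1059 = 2*428 + 203
428 = 2*203 + 22
203 = 9*22 + 5
22 = 4*5 + 2
5 = 2*2 + 1
2 = 2*1 + 0
The gcd is 1. Working backward:
1 = 5 − 2·2
1 = −2·22 + 9·5
1 = 9·203 − 83·22
1 = −83·428 + 175·203
1 = 175·1059 − 433·428
1 = −433·5723 + 2340·1059
1 = 2340·18228 − 7453·5723
Hence 5723⁻¹ ≡ -7453 ≡ 10775 (mod 18228).

10775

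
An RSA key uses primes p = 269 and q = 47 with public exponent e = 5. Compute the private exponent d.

φ(n) = (p−1)(q−1) = 268·46 = 12328.
Need d with 5·d ≡ 1 (mod 12328). Apply the extended Euclidean algorithm:
12328 = 2465*5 + 3
5 = 1*3 + 2
3 = 1*2 + 1
2 = 2*1 + 0
Back-substitute:
1 = 3 − 2
1 = −5 + 2·3
1 = 2·12328 − 4931·5
So 5·(-4931) ≡ 1 (mod 12328), hence d ≡ -4931 ≡ 7397 (mod 12328).

7397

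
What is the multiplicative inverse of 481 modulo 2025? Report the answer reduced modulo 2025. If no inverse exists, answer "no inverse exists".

421

Extended Euclidean algorithm:
2025 = 4×481 + 101
481 = 4×101 + 77
101 = 1×77 + 24
77 = 3×24 + 5
24 = 4×5 + 4
5 = 1×4 + 1
4 = 4×1 + 0
Since gcd(481, 2025) = 1, back-substitute to write 1 as a combination:
1 = 5 − 4
1 = −24 + 5·5
1 = 5·77 − 16·24
1 = −16·101 + 21·77
1 = 21·481 − 100·101
1 = −100·2025 + 421·481
So 481·421 ≡ 1 (mod 2025).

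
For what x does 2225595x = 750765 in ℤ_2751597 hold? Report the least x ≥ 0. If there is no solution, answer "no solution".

768931

First find gcd(2225595, 2751597):
2751597 = 1*2225595 + 526002
2225595 = 4*526002 + 121587
526002 = 4*121587 + 39654
121587 = 3*39654 + 2625
39654 = 15*2625 + 279
2625 = 9*279 + 114
279 = 2*114 + 51
114 = 2*51 + 12
51 = 4*12 + 3
12 = 4*3 + 0
gcd = 3 and 3 | 750765, so solutions exist. Divide through by 3: 741865x ≡ 250255 (mod 917199).
Now find 741865⁻¹ mod 917199:
917199 = 1*741865 + 175334
741865 = 4*175334 + 40529
175334 = 4*40529 + 13218
40529 = 3*13218 + 875
13218 = 15*875 + 93
875 = 9*93 + 38
93 = 2*38 + 17
38 = 2*17 + 4
17 = 4*4 + 1
4 = 4*1 + 0
Back-substitute:
1 = 17 − 4·4
1 = −4·38 + 9·17
1 = 9·93 − 22·38
1 = −22·875 + 207·93
1 = 207·13218 − 3127·875
1 = −3127·40529 + 9588·13218
1 = 9588·175334 − 41479·40529
1 = −41479·741865 + 175504·175334
1 = 175504·917199 − 216983·741865
So 741865·(-216983) ≡ 1 (mod 917199), i.e. 741865⁻¹ ≡ 700216.
Then x ≡ 700216·250255 ≡ 768931 (mod 917199); the smallest non-negative solution is x = 768931.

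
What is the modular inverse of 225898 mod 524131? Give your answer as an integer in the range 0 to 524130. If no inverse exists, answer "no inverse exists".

Extended Euclidean algorithm:
524131 = 2*225898 + 72335
225898 = 3*72335 + 8893
72335 = 8*8893 + 1191
8893 = 7*1191 + 556
1191 = 2*556 + 79
556 = 7*79 + 3
79 = 26*3 + 1
3 = 3*1 + 0
gcd = 1, so the inverse exists. Back-substitute:
1 = 79 − 26·3
1 = −26·556 + 183·79
1 = 183·1191 − 392·556
1 = −392·8893 + 2927·1191
1 = 2927·72335 − 23808·8893
1 = −23808·225898 + 74351·72335
1 = 74351·524131 − 172510·225898
So 225898·(-172510) ≡ 1 (mod 524131), and -172510 ≡ 351621 (mod 524131).

351621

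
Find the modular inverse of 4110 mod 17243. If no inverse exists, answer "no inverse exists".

Apply the Euclidean algorithm to 17243 and 4110:
17243 = 4·4110 + 803
4110 = 5·803 + 95
803 = 8·95 + 43
95 = 2·43 + 9
43 = 4·9 + 7
9 = 1·7 + 2
7 = 3·2 + 1
2 = 2·1 + 0
The gcd is 1. Working backward:
1 = 7 − 3·2
1 = −3·9 + 4·7
1 = 4·43 − 19·9
1 = −19·95 + 42·43
1 = 42·803 − 355·95
1 = −355·4110 + 1817·803
1 = 1817·17243 − 7623·4110
So 4110·(-7623) ≡ 1 (mod 17243), and -7623 ≡ 9620 (mod 17243).

9620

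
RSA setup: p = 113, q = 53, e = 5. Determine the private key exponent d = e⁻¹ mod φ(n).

φ(n) = (p−1)(q−1) = 112·52 = 5824.
Need d with 5·d ≡ 1 (mod 5824). Apply the extended Euclidean algorithm:
5824 = 1164·5 + 4
5 = 1·4 + 1
4 = 4·1 + 0
Back-substitute:
1 = 5 − 4
1 = −5824 + 1165·5
So 5·1165 ≡ 1 (mod 5824), hence d = 1165.

1165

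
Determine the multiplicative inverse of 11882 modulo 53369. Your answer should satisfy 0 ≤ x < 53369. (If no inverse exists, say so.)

Apply the Euclidean algorithm to 53369 and 11882:
53369 = 4*11882 + 5841
11882 = 2*5841 + 200
5841 = 29*200 + 41
200 = 4*41 + 36
41 = 1*36 + 5
36 = 7*5 + 1
5 = 5*1 + 0
gcd = 1, so the inverse exists. Back-substitute:
1 = 36 − 7·5
1 = −7·41 + 8·36
1 = 8·200 − 39·41
1 = −39·5841 + 1139·200
1 = 1139·11882 − 2317·5841
1 = −2317·53369 + 10407·11882
So 11882·10407 ≡ 1 (mod 53369).

10407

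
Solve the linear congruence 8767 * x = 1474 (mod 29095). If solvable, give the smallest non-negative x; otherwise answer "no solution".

1852

First find gcd(8767, 29095):
29095 = 3*8767 + 2794
8767 = 3*2794 + 385
2794 = 7*385 + 99
385 = 3*99 + 88
99 = 1*88 + 11
88 = 8*11 + 0
gcd = 11 and 11 | 1474, so solutions exist. Divide through by 11: 797x ≡ 134 (mod 2645).
Now find 797⁻¹ mod 2645:
2645 = 3×797 + 254
797 = 3×254 + 35
254 = 7×35 + 9
35 = 3×9 + 8
9 = 1×8 + 1
8 = 8×1 + 0
Back-substitute:
1 = 9 − 8
1 = −35 + 4·9
1 = 4·254 − 29·35
1 = −29·797 + 91·254
1 = 91·2645 − 302·797
So 797·(-302) ≡ 1 (mod 2645), i.e. 797⁻¹ ≡ 2343.
Then x ≡ 2343·134 ≡ 1852 (mod 2645); the smallest non-negative solution is x = 1852.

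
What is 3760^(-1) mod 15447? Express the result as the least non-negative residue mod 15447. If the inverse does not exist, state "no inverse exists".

Extended Euclidean algorithm:
15447 = 4·3760 + 407
3760 = 9·407 + 97
407 = 4·97 + 19
97 = 5·19 + 2
19 = 9·2 + 1
2 = 2·1 + 0
The gcd is 1. Working backward:
1 = 19 − 9·2
1 = −9·97 + 46·19
1 = 46·407 − 193·97
1 = −193·3760 + 1783·407
1 = 1783·15447 − 7325·3760
Thus 3760·(-7325) ≡ 1 (mod 15447); reducing, -7325 mod 15447 = 8122.

8122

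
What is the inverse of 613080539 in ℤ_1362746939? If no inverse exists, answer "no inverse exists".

71310032

Run Euclid on (1362746939, 613080539):
1362746939 = 2*613080539 + 136585861
613080539 = 4*136585861 + 66737095
136585861 = 2*66737095 + 3111671
66737095 = 21*3111671 + 1392004
3111671 = 2*1392004 + 327663
1392004 = 4*327663 + 81352
327663 = 4*81352 + 2255
81352 = 36*2255 + 172
2255 = 13*172 + 19
172 = 9*19 + 1
19 = 19*1 + 0
The gcd is 1. Working backward:
1 = 172 − 9·19
1 = −9·2255 + 118·172
1 = 118·81352 − 4257·2255
1 = −4257·327663 + 17146·81352
1 = 17146·1392004 − 72841·327663
1 = −72841·3111671 + 162828·1392004
1 = 162828·66737095 − 3492229·3111671
1 = −3492229·136585861 + 7147286·66737095
1 = 7147286·613080539 − 32081373·136585861
1 = −32081373·1362746939 + 71310032·613080539
So 613080539·71310032 ≡ 1 (mod 1362746939).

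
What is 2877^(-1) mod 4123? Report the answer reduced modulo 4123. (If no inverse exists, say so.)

Euclidean algorithm on 4123, 2877:
4123 = 1×2877 + 1246
2877 = 2×1246 + 385
1246 = 3×385 + 91
385 = 4×91 + 21
91 = 4×21 + 7
21 = 3×7 + 0
Since gcd = 7 > 1, 2877 is not a unit mod 4123.

no inverse exists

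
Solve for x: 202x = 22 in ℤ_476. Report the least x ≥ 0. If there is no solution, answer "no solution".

125

First find gcd(202, 476):
476 = 2×202 + 72
202 = 2×72 + 58
72 = 1×58 + 14
58 = 4×14 + 2
14 = 7×2 + 0
gcd = 2 and 2 | 22, so solutions exist. Divide through by 2: 101x ≡ 11 (mod 238).
Now find 101⁻¹ mod 238:
238 = 2×101 + 36
101 = 2×36 + 29
36 = 1×29 + 7
29 = 4×7 + 1
7 = 7×1 + 0
Back-substitute:
1 = 29 − 4·7
1 = −4·36 + 5·29
1 = 5·101 − 14·36
1 = −14·238 + 33·101
So 101⁻¹ ≡ 33 (mod 238).
Then x ≡ 33·11 ≡ 125 (mod 238); the smallest non-negative solution is x = 125.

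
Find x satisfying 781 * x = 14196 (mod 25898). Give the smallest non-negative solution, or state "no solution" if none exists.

15106

First find gcd(781, 25898):
25898 = 33·781 + 125
781 = 6·125 + 31
125 = 4·31 + 1
31 = 31·1 + 0
gcd = 1, so a unique solution mod 25898 exists.
Back-substitute for the Bézout coefficients:
1 = 125 − 4·31
1 = −4·781 + 25·125
1 = 25·25898 − 829·781
So 781·(-829) ≡ 1 (mod 25898), giving 781⁻¹ ≡ 25069.
x ≡ 781⁻¹·14196 ≡ 25069·14196 ≡ 15106 (mod 25898).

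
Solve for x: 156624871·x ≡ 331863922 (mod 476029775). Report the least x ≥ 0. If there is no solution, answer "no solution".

First find gcd(156624871, 476029775):
476029775 = 3×156624871 + 6155162
156624871 = 25×6155162 + 2745821
6155162 = 2×2745821 + 663520
2745821 = 4×663520 + 91741
663520 = 7×91741 + 21333
91741 = 4×21333 + 6409
21333 = 3×6409 + 2106
6409 = 3×2106 + 91
2106 = 23×91 + 13
91 = 7×13 + 0
gcd = 13 and 13 | 331863922, so solutions exist. Divide through by 13: 12048067x ≡ 25527994 (mod 36617675).
Now find 12048067⁻¹ mod 36617675:
36617675 = 3*12048067 + 473474
12048067 = 25*473474 + 211217
473474 = 2*211217 + 51040
211217 = 4*51040 + 7057
51040 = 7*7057 + 1641
7057 = 4*1641 + 493
1641 = 3*493 + 162
493 = 3*162 + 7
162 = 23*7 + 1
7 = 7*1 + 0
Back-substitute:
1 = 162 − 23·7
1 = −23·493 + 70·162
1 = 70·1641 − 233·493
1 = −233·7057 + 1002·1641
1 = 1002·51040 − 7247·7057
1 = −7247·211217 + 29990·51040
1 = 29990·473474 − 67227·211217
1 = −67227·12048067 + 1710665·473474
1 = 1710665·36617675 − 5199222·12048067
So 12048067·(-5199222) ≡ 1 (mod 36617675), i.e. 12048067⁻¹ ≡ 31418453.
Then x ≡ 31418453·25527994 ≡ 35020632 (mod 36617675); the smallest non-negative solution is x = 35020632.

35020632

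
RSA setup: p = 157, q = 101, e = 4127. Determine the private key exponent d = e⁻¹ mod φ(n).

φ(n) = (p−1)(q−1) = 156·100 = 15600.
Need d with 4127·d ≡ 1 (mod 15600). Apply the extended Euclidean algorithm:
15600 = 3×4127 + 3219
4127 = 1×3219 + 908
3219 = 3×908 + 495
908 = 1×495 + 413
495 = 1×413 + 82
413 = 5×82 + 3
82 = 27×3 + 1
3 = 3×1 + 0
Back-substitute:
1 = 82 − 27·3
1 = −27·413 + 136·82
1 = 136·495 − 163·413
1 = −163·908 + 299·495
1 = 299·3219 − 1060·908
1 = −1060·4127 + 1359·3219
1 = 1359·15600 − 5137·4127
So 4127·(-5137) ≡ 1 (mod 15600), hence d ≡ -5137 ≡ 10463 (mod 15600).

10463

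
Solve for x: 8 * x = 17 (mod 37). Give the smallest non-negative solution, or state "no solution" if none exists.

First find gcd(8, 37):
37 = 4·8 + 5
8 = 1·5 + 3
5 = 1·3 + 2
3 = 1·2 + 1
2 = 2·1 + 0
gcd = 1, so a unique solution mod 37 exists.
Back-substitute for the Bézout coefficients:
1 = 3 − 2
1 = −5 + 2·3
1 = 2·8 − 3·5
1 = −3·37 + 14·8
So 8·(14) ≡ 1 (mod 37), giving 8⁻¹ ≡ 14.
x ≡ 8⁻¹·17 ≡ 14·17 ≡ 16 (mod 37).

16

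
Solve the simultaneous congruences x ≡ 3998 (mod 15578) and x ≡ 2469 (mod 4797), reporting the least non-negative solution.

14148822

Write x = 3998 + 15578·k. Then 15578·k ≡ 2469 − 3998 ≡ 3268 (mod 4797).
Need 15578⁻¹ mod 4797. Extended Euclid on (4797, 1187):
4797 = 4*1187 + 49
1187 = 24*49 + 11
49 = 4*11 + 5
11 = 2*5 + 1
5 = 5*1 + 0
Back-substitute:
1 = 11 − 2·5
1 = −2·49 + 9·11
1 = 9·1187 − 218·49
1 = −218·4797 + 881·1187
15578⁻¹ ≡ 881 (mod 4797), so k ≡ 881·3268 ≡ 908 (mod 4797).
x = 3998 + 15578·908 = 14148822.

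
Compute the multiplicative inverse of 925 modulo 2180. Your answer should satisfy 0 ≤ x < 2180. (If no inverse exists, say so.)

no inverse exists

Compute gcd(925, 2180):
2180 = 2*925 + 330
925 = 2*330 + 265
330 = 1*265 + 65
265 = 4*65 + 5
65 = 13*5 + 0
gcd(925, 2180) = 5 ≠ 1, so 925 has no multiplicative inverse modulo 2180.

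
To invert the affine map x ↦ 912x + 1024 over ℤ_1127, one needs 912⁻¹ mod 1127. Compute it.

gcd(1127, 912) by repeated division:
1127 = 1×912 + 215
912 = 4×215 + 52
215 = 4×52 + 7
52 = 7×7 + 3
7 = 2×3 + 1
3 = 3×1 + 0
Since gcd(912, 1127) = 1, back-substitute to write 1 as a combination:
1 = 7 − 2·3
1 = −2·52 + 15·7
1 = 15·215 − 62·52
1 = −62·912 + 263·215
1 = 263·1127 − 325·912
Thus 912·(-325) ≡ 1 (mod 1127); reducing, -325 mod 1127 = 802.

802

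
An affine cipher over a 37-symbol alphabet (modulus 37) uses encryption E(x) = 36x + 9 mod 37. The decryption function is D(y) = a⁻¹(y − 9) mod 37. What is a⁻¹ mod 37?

Apply the Euclidean algorithm to 37 and 36:
37 = 1*36 + 1
36 = 36*1 + 0
Since gcd(36, 37) = 1, back-substitute to write 1 as a combination:
1 = 37 − 36
So 36·(-1) ≡ 1 (mod 37), and -1 ≡ 36 (mod 37).

36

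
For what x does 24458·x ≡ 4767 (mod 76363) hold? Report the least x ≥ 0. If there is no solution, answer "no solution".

First find gcd(24458, 76363):
76363 = 3·24458 + 2989
24458 = 8·2989 + 546
2989 = 5·546 + 259
546 = 2·259 + 28
259 = 9·28 + 7
28 = 4·7 + 0
gcd = 7 and 7 | 4767, so solutions exist. Divide through by 7: 3494x ≡ 681 (mod 10909).
Now find 3494⁻¹ mod 10909:
10909 = 3*3494 + 427
3494 = 8*427 + 78
427 = 5*78 + 37
78 = 2*37 + 4
37 = 9*4 + 1
4 = 4*1 + 0
Back-substitute:
1 = 37 − 9·4
1 = −9·78 + 19·37
1 = 19·427 − 104·78
1 = −104·3494 + 851·427
1 = 851·10909 − 2657·3494
So 3494·(-2657) ≡ 1 (mod 10909), i.e. 3494⁻¹ ≡ 8252.
Then x ≡ 8252·681 ≡ 1477 (mod 10909); the smallest non-negative solution is x = 1477.

1477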